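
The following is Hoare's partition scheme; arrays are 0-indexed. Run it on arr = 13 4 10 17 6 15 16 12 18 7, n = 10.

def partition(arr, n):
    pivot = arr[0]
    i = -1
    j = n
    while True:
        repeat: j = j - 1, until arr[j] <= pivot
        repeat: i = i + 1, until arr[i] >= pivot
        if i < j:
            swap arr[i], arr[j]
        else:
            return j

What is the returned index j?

4

pivot=13
j stops at 9 (7), i stops at 0 (13); swap ⇒ 7 4 10 17 6 15 16 12 18 13
j stops at 7 (12), i stops at 3 (17); swap ⇒ 7 4 10 12 6 15 16 17 18 13
j stops at 4, i stops at 5; i≥j ⇒ return 4. arr=7 4 10 12 6 15 16 17 18 13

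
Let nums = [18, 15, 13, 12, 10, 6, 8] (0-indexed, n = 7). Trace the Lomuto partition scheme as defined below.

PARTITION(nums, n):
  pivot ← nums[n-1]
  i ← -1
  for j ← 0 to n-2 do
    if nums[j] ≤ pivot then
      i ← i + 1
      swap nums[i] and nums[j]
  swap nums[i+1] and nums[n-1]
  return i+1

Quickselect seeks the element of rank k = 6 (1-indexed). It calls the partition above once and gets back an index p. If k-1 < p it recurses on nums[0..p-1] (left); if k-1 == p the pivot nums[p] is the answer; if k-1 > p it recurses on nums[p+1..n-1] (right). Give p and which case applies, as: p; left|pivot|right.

pivot = nums[6] = 8; i = -1
j=0: nums[0]=18 > 8 → no swap
j=1: nums[1]=15 > 8 → no swap
j=2: nums[2]=13 > 8 → no swap
j=3: nums[3]=12 > 8 → no swap
j=4: nums[4]=10 > 8 → no swap
j=5: nums[5]=6 ≤ 8 → i=0, swap nums[0],nums[5] → [6, 15, 13, 12, 10, 18, 8]
final swap nums[1],nums[6] → [6, 8, 13, 12, 10, 18, 15]; return 1
p = 1; k-1 = 5 > 1 ⇒ right

1; right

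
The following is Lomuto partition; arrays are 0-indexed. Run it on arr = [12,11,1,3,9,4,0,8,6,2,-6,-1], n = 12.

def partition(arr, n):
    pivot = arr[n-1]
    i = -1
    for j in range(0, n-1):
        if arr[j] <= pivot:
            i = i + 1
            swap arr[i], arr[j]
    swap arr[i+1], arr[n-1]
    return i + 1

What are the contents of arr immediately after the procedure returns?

[-6,-1,1,3,9,4,0,8,6,2,12,11]

pivot=-1, i=-1
j=0: 12>-1, skip
j=1: 11>-1, skip
j=2: 1>-1, skip
j=3: 3>-1, skip
j=4: 9>-1, skip
j=5: 4>-1, skip
j=6: 0>-1, skip
j=7: 8>-1, skip
j=8: 6>-1, skip
j=9: 2>-1, skip
j=10: -6≤-1, i=0, swap(0,10) ⇒ [-6,11,1,3,9,4,0,8,6,2,12,-1]
swap(1,11) ⇒ [-6,-1,1,3,9,4,0,8,6,2,12,11]; return 1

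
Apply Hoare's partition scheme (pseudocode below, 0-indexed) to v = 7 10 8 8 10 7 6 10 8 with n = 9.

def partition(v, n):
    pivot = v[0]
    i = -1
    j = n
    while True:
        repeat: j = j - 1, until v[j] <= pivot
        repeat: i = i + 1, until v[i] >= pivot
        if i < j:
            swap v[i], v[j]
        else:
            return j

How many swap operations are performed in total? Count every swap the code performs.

pivot=7
j stops at 6 (6), i stops at 0 (7); swap ⇒ 6 10 8 8 10 7 7 10 8
j stops at 5 (7), i stops at 1 (10); swap ⇒ 6 7 8 8 10 10 7 10 8
j stops at 1, i stops at 2; i≥j ⇒ return 1. v=6 7 8 8 10 10 7 10 8

2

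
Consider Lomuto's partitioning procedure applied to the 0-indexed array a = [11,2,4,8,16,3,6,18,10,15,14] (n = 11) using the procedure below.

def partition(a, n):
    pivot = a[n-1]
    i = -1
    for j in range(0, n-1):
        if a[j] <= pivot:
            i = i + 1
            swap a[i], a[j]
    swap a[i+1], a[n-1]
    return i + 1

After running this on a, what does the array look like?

[11,2,4,8,3,6,10,14,16,15,18]

pivot=14, i=-1
j=0: 11≤14, i=0, swap(0,0) ⇒ [11,2,4,8,16,3,6,18,10,15,14]
j=1: 2≤14, i=1, swap(1,1) ⇒ [11,2,4,8,16,3,6,18,10,15,14]
j=2: 4≤14, i=2, swap(2,2) ⇒ [11,2,4,8,16,3,6,18,10,15,14]
j=3: 8≤14, i=3, swap(3,3) ⇒ [11,2,4,8,16,3,6,18,10,15,14]
j=4: 16>14, skip
j=5: 3≤14, i=4, swap(4,5) ⇒ [11,2,4,8,3,16,6,18,10,15,14]
j=6: 6≤14, i=5, swap(5,6) ⇒ [11,2,4,8,3,6,16,18,10,15,14]
j=7: 18>14, skip
j=8: 10≤14, i=6, swap(6,8) ⇒ [11,2,4,8,3,6,10,18,16,15,14]
j=9: 15>14, skip
swap(7,10) ⇒ [11,2,4,8,3,6,10,14,16,15,18]; return 7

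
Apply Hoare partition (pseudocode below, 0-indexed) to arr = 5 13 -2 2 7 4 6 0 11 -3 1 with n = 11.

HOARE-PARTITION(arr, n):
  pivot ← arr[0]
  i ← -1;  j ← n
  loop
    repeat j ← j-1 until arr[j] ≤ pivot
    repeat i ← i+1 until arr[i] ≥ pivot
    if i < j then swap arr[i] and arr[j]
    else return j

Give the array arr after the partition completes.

pivot=5
j stops at 10 (1), i stops at 0 (5); swap ⇒ 1 13 -2 2 7 4 6 0 11 -3 5
j stops at 9 (-3), i stops at 1 (13); swap ⇒ 1 -3 -2 2 7 4 6 0 11 13 5
j stops at 7 (0), i stops at 4 (7); swap ⇒ 1 -3 -2 2 0 4 6 7 11 13 5
j stops at 5, i stops at 6; i≥j ⇒ return 5. arr=1 -3 -2 2 0 4 6 7 11 13 5

1 -3 -2 2 0 4 6 7 11 13 5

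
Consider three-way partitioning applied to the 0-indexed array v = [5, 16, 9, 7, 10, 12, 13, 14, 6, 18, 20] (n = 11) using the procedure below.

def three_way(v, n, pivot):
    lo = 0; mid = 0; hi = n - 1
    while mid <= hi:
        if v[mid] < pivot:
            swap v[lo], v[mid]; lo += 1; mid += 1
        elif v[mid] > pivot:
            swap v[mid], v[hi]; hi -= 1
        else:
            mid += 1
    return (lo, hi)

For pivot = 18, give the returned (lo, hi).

pivot = 18; lo=0, mid=0, hi=10
v[mid]=5<18: swap v[0],v[0]; lo=1,mid=1 → [5, 16, 9, 7, 10, 12, 13, 14, 6, 18, 20]
v[mid]=16<18: swap v[1],v[1]; lo=2,mid=2 → [5, 16, 9, 7, 10, 12, 13, 14, 6, 18, 20]
v[mid]=9<18: swap v[2],v[2]; lo=3,mid=3 → [5, 16, 9, 7, 10, 12, 13, 14, 6, 18, 20]
v[mid]=7<18: swap v[3],v[3]; lo=4,mid=4 → [5, 16, 9, 7, 10, 12, 13, 14, 6, 18, 20]
v[mid]=10<18: swap v[4],v[4]; lo=5,mid=5 → [5, 16, 9, 7, 10, 12, 13, 14, 6, 18, 20]
v[mid]=12<18: swap v[5],v[5]; lo=6,mid=6 → [5, 16, 9, 7, 10, 12, 13, 14, 6, 18, 20]
v[mid]=13<18: swap v[6],v[6]; lo=7,mid=7 → [5, 16, 9, 7, 10, 12, 13, 14, 6, 18, 20]
v[mid]=14<18: swap v[7],v[7]; lo=8,mid=8 → [5, 16, 9, 7, 10, 12, 13, 14, 6, 18, 20]
v[mid]=6<18: swap v[8],v[8]; lo=9,mid=9 → [5, 16, 9, 7, 10, 12, 13, 14, 6, 18, 20]
v[mid]=18=18: mid=10
v[mid]=20>18: swap v[10],v[10]; hi=9 → [5, 16, 9, 7, 10, 12, 13, 14, 6, 18, 20]
end: lo=9, hi=9; v = [5, 16, 9, 7, 10, 12, 13, 14, 6, 18, 20]

(9, 9)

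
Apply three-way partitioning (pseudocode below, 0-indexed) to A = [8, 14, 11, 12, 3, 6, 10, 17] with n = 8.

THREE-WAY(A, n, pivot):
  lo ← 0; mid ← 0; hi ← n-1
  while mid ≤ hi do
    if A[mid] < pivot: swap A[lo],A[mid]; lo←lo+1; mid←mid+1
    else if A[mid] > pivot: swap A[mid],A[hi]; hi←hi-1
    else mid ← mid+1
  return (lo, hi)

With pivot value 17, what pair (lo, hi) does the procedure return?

(7, 7)

lo=0 mid=0 hi=7
8<17: swap(0,0), lo=1 mid=1 ⇒ [8, 14, 11, 12, 3, 6, 10, 17]
14<17: swap(1,1), lo=2 mid=2 ⇒ [8, 14, 11, 12, 3, 6, 10, 17]
11<17: swap(2,2), lo=3 mid=3 ⇒ [8, 14, 11, 12, 3, 6, 10, 17]
12<17: swap(3,3), lo=4 mid=4 ⇒ [8, 14, 11, 12, 3, 6, 10, 17]
3<17: swap(4,4), lo=5 mid=5 ⇒ [8, 14, 11, 12, 3, 6, 10, 17]
6<17: swap(5,5), lo=6 mid=6 ⇒ [8, 14, 11, 12, 3, 6, 10, 17]
10<17: swap(6,6), lo=7 mid=7 ⇒ [8, 14, 11, 12, 3, 6, 10, 17]
17=17: mid=8
done. lo=7 hi=7; A=[8, 14, 11, 12, 3, 6, 10, 17]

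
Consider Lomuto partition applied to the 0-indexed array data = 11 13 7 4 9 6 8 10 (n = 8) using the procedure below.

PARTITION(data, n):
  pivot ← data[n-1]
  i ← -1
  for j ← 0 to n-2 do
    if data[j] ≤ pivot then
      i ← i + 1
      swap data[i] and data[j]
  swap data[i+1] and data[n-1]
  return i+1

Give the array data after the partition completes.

7 4 9 6 8 10 11 13

pivot=10, i=-1
j=0: 11>10, skip
j=1: 13>10, skip
j=2: 7≤10, i=0, swap(0,2) ⇒ 7 13 11 4 9 6 8 10
j=3: 4≤10, i=1, swap(1,3) ⇒ 7 4 11 13 9 6 8 10
j=4: 9≤10, i=2, swap(2,4) ⇒ 7 4 9 13 11 6 8 10
j=5: 6≤10, i=3, swap(3,5) ⇒ 7 4 9 6 11 13 8 10
j=6: 8≤10, i=4, swap(4,6) ⇒ 7 4 9 6 8 13 11 10
swap(5,7) ⇒ 7 4 9 6 8 10 11 13; return 5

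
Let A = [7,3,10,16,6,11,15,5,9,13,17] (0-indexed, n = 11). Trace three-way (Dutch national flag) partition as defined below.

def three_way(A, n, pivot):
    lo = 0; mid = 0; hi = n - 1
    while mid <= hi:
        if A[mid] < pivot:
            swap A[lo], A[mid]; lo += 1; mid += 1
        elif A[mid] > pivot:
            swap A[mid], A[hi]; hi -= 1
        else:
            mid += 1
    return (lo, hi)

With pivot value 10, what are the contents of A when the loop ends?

pivot = 10; lo=0, mid=0, hi=10
A[mid]=7<10: swap A[0],A[0]; lo=1,mid=1 → [7,3,10,16,6,11,15,5,9,13,17]
A[mid]=3<10: swap A[1],A[1]; lo=2,mid=2 → [7,3,10,16,6,11,15,5,9,13,17]
A[mid]=10=10: mid=3
A[mid]=16>10: swap A[3],A[10]; hi=9 → [7,3,10,17,6,11,15,5,9,13,16]
A[mid]=17>10: swap A[3],A[9]; hi=8 → [7,3,10,13,6,11,15,5,9,17,16]
A[mid]=13>10: swap A[3],A[8]; hi=7 → [7,3,10,9,6,11,15,5,13,17,16]
A[mid]=9<10: swap A[2],A[3]; lo=3,mid=4 → [7,3,9,10,6,11,15,5,13,17,16]
A[mid]=6<10: swap A[3],A[4]; lo=4,mid=5 → [7,3,9,6,10,11,15,5,13,17,16]
A[mid]=11>10: swap A[5],A[7]; hi=6 → [7,3,9,6,10,5,15,11,13,17,16]
A[mid]=5<10: swap A[4],A[5]; lo=5,mid=6 → [7,3,9,6,5,10,15,11,13,17,16]
A[mid]=15>10: swap A[6],A[6]; hi=5 → [7,3,9,6,5,10,15,11,13,17,16]
end: lo=5, hi=5; A = [7,3,9,6,5,10,15,11,13,17,16]

[7,3,9,6,5,10,15,11,13,17,16]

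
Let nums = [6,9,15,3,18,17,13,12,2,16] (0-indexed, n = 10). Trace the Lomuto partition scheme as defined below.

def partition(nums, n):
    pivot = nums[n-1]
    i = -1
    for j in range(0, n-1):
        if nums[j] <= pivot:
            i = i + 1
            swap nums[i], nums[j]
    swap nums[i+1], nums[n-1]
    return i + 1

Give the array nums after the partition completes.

[6,9,15,3,13,12,2,16,18,17]

pivot=16, i=-1
j=0: 6≤16, i=0, swap(0,0) ⇒ [6,9,15,3,18,17,13,12,2,16]
j=1: 9≤16, i=1, swap(1,1) ⇒ [6,9,15,3,18,17,13,12,2,16]
j=2: 15≤16, i=2, swap(2,2) ⇒ [6,9,15,3,18,17,13,12,2,16]
j=3: 3≤16, i=3, swap(3,3) ⇒ [6,9,15,3,18,17,13,12,2,16]
j=4: 18>16, skip
j=5: 17>16, skip
j=6: 13≤16, i=4, swap(4,6) ⇒ [6,9,15,3,13,17,18,12,2,16]
j=7: 12≤16, i=5, swap(5,7) ⇒ [6,9,15,3,13,12,18,17,2,16]
j=8: 2≤16, i=6, swap(6,8) ⇒ [6,9,15,3,13,12,2,17,18,16]
swap(7,9) ⇒ [6,9,15,3,13,12,2,16,18,17]; return 7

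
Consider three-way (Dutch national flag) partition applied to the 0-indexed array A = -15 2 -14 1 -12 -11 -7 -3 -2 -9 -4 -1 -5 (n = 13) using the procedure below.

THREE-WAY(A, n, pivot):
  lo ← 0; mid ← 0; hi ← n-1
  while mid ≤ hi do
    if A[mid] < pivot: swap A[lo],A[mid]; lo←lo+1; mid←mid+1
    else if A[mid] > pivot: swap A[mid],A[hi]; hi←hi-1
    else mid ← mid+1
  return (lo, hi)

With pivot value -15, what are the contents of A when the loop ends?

-15 -14 1 -12 -11 -7 -3 -2 -9 -4 -1 -5 2

lo=0 mid=0 hi=12
-15=-15: mid=1
2>-15: swap(1,12), hi=11 ⇒ -15 -5 -14 1 -12 -11 -7 -3 -2 -9 -4 -1 2
-5>-15: swap(1,11), hi=10 ⇒ -15 -1 -14 1 -12 -11 -7 -3 -2 -9 -4 -5 2
-1>-15: swap(1,10), hi=9 ⇒ -15 -4 -14 1 -12 -11 -7 -3 -2 -9 -1 -5 2
-4>-15: swap(1,9), hi=8 ⇒ -15 -9 -14 1 -12 -11 -7 -3 -2 -4 -1 -5 2
-9>-15: swap(1,8), hi=7 ⇒ -15 -2 -14 1 -12 -11 -7 -3 -9 -4 -1 -5 2
-2>-15: swap(1,7), hi=6 ⇒ -15 -3 -14 1 -12 -11 -7 -2 -9 -4 -1 -5 2
-3>-15: swap(1,6), hi=5 ⇒ -15 -7 -14 1 -12 -11 -3 -2 -9 -4 -1 -5 2
-7>-15: swap(1,5), hi=4 ⇒ -15 -11 -14 1 -12 -7 -3 -2 -9 -4 -1 -5 2
-11>-15: swap(1,4), hi=3 ⇒ -15 -12 -14 1 -11 -7 -3 -2 -9 -4 -1 -5 2
-12>-15: swap(1,3), hi=2 ⇒ -15 1 -14 -12 -11 -7 -3 -2 -9 -4 -1 -5 2
1>-15: swap(1,2), hi=1 ⇒ -15 -14 1 -12 -11 -7 -3 -2 -9 -4 -1 -5 2
-14>-15: swap(1,1), hi=0 ⇒ -15 -14 1 -12 -11 -7 -3 -2 -9 -4 -1 -5 2
done. lo=0 hi=0; A=-15 -14 1 -12 -11 -7 -3 -2 -9 -4 -1 -5 2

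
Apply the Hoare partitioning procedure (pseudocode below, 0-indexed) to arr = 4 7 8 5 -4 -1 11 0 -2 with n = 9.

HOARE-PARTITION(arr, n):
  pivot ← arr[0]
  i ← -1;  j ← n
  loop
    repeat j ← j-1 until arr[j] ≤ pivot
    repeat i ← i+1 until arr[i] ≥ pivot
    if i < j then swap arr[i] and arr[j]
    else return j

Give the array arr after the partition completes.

pivot = arr[0] = 4; i = -1, j = 9
j→8 (arr[8]=-2≤4), i→0 (arr[0]=4≥4); i<j, swap → -2 7 8 5 -4 -1 11 0 4
j→7 (arr[7]=0≤4), i→1 (arr[1]=7≥4); i<j, swap → -2 0 8 5 -4 -1 11 7 4
j→5 (arr[5]=-1≤4), i→2 (arr[2]=8≥4); i<j, swap → -2 0 -1 5 -4 8 11 7 4
j→4 (arr[4]=-4≤4), i→3 (arr[3]=5≥4); i<j, swap → -2 0 -1 -4 5 8 11 7 4
j→3, i→4; i≥j, return j=3. arr = -2 0 -1 -4 5 8 11 7 4

-2 0 -1 -4 5 8 11 7 4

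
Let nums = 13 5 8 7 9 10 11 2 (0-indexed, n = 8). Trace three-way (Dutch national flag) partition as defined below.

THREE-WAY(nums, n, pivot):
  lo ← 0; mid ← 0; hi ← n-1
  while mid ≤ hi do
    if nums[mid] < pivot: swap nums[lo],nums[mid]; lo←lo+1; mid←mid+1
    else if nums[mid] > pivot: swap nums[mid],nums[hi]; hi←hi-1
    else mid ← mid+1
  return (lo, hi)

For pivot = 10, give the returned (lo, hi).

pivot = 10; lo=0, mid=0, hi=7
nums[mid]=13>10: swap nums[0],nums[7]; hi=6 → 2 5 8 7 9 10 11 13
nums[mid]=2<10: swap nums[0],nums[0]; lo=1,mid=1 → 2 5 8 7 9 10 11 13
nums[mid]=5<10: swap nums[1],nums[1]; lo=2,mid=2 → 2 5 8 7 9 10 11 13
nums[mid]=8<10: swap nums[2],nums[2]; lo=3,mid=3 → 2 5 8 7 9 10 11 13
nums[mid]=7<10: swap nums[3],nums[3]; lo=4,mid=4 → 2 5 8 7 9 10 11 13
nums[mid]=9<10: swap nums[4],nums[4]; lo=5,mid=5 → 2 5 8 7 9 10 11 13
nums[mid]=10=10: mid=6
nums[mid]=11>10: swap nums[6],nums[6]; hi=5 → 2 5 8 7 9 10 11 13
end: lo=5, hi=5; nums = 2 5 8 7 9 10 11 13

(5, 5)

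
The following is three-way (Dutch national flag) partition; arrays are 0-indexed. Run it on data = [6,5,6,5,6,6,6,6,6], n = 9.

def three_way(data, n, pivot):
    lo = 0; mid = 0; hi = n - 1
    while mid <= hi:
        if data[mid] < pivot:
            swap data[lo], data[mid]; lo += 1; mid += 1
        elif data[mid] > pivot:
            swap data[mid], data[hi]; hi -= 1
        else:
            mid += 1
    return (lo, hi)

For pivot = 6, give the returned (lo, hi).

pivot = 6; lo=0, mid=0, hi=8
data[mid]=6=6: mid=1
data[mid]=5<6: swap data[0],data[1]; lo=1,mid=2 → [5,6,6,5,6,6,6,6,6]
data[mid]=6=6: mid=3
data[mid]=5<6: swap data[1],data[3]; lo=2,mid=4 → [5,5,6,6,6,6,6,6,6]
data[mid]=6=6: mid=5
data[mid]=6=6: mid=6
data[mid]=6=6: mid=7
data[mid]=6=6: mid=8
data[mid]=6=6: mid=9
end: lo=2, hi=8; data = [5,5,6,6,6,6,6,6,6]

(2, 8)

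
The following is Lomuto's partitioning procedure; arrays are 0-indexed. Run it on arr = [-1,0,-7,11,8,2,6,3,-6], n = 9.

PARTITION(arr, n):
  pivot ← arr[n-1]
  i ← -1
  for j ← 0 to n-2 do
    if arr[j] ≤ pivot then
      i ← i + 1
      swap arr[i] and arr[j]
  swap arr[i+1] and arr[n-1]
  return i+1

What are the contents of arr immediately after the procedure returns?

[-7,-6,-1,11,8,2,6,3,0]

pivot=-6, i=-1
j=0: -1>-6, skip
j=1: 0>-6, skip
j=2: -7≤-6, i=0, swap(0,2) ⇒ [-7,0,-1,11,8,2,6,3,-6]
j=3: 11>-6, skip
j=4: 8>-6, skip
j=5: 2>-6, skip
j=6: 6>-6, skip
j=7: 3>-6, skip
swap(1,8) ⇒ [-7,-6,-1,11,8,2,6,3,0]; return 1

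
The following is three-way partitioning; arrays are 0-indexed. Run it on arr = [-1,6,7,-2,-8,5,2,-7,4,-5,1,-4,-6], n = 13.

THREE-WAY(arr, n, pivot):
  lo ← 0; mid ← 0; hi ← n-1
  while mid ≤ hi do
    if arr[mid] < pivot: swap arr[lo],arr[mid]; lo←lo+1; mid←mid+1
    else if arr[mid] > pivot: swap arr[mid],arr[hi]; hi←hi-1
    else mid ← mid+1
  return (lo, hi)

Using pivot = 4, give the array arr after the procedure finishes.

[-1,-6,-4,-2,-8,1,2,-7,-5,4,5,7,6]

pivot = 4; lo=0, mid=0, hi=12
arr[mid]=-1<4: swap arr[0],arr[0]; lo=1,mid=1 → [-1,6,7,-2,-8,5,2,-7,4,-5,1,-4,-6]
arr[mid]=6>4: swap arr[1],arr[12]; hi=11 → [-1,-6,7,-2,-8,5,2,-7,4,-5,1,-4,6]
arr[mid]=-6<4: swap arr[1],arr[1]; lo=2,mid=2 → [-1,-6,7,-2,-8,5,2,-7,4,-5,1,-4,6]
arr[mid]=7>4: swap arr[2],arr[11]; hi=10 → [-1,-6,-4,-2,-8,5,2,-7,4,-5,1,7,6]
arr[mid]=-4<4: swap arr[2],arr[2]; lo=3,mid=3 → [-1,-6,-4,-2,-8,5,2,-7,4,-5,1,7,6]
arr[mid]=-2<4: swap arr[3],arr[3]; lo=4,mid=4 → [-1,-6,-4,-2,-8,5,2,-7,4,-5,1,7,6]
arr[mid]=-8<4: swap arr[4],arr[4]; lo=5,mid=5 → [-1,-6,-4,-2,-8,5,2,-7,4,-5,1,7,6]
arr[mid]=5>4: swap arr[5],arr[10]; hi=9 → [-1,-6,-4,-2,-8,1,2,-7,4,-5,5,7,6]
arr[mid]=1<4: swap arr[5],arr[5]; lo=6,mid=6 → [-1,-6,-4,-2,-8,1,2,-7,4,-5,5,7,6]
arr[mid]=2<4: swap arr[6],arr[6]; lo=7,mid=7 → [-1,-6,-4,-2,-8,1,2,-7,4,-5,5,7,6]
arr[mid]=-7<4: swap arr[7],arr[7]; lo=8,mid=8 → [-1,-6,-4,-2,-8,1,2,-7,4,-5,5,7,6]
arr[mid]=4=4: mid=9
arr[mid]=-5<4: swap arr[8],arr[9]; lo=9,mid=10 → [-1,-6,-4,-2,-8,1,2,-7,-5,4,5,7,6]
end: lo=9, hi=9; arr = [-1,-6,-4,-2,-8,1,2,-7,-5,4,5,7,6]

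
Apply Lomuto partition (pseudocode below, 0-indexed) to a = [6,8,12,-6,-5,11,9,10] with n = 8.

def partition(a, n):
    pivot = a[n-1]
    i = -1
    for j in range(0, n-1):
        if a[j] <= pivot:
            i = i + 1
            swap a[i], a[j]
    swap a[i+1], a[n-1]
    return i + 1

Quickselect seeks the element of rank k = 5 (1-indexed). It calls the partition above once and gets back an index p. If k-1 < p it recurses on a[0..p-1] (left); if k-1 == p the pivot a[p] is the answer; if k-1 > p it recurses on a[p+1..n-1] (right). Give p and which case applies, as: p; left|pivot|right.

pivot=10, i=-1
j=0: 6≤10, i=0, swap(0,0) ⇒ [6,8,12,-6,-5,11,9,10]
j=1: 8≤10, i=1, swap(1,1) ⇒ [6,8,12,-6,-5,11,9,10]
j=2: 12>10, skip
j=3: -6≤10, i=2, swap(2,3) ⇒ [6,8,-6,12,-5,11,9,10]
j=4: -5≤10, i=3, swap(3,4) ⇒ [6,8,-6,-5,12,11,9,10]
j=5: 11>10, skip
j=6: 9≤10, i=4, swap(4,6) ⇒ [6,8,-6,-5,9,11,12,10]
swap(5,7) ⇒ [6,8,-6,-5,9,10,12,11]; return 5
p = 5; k-1 = 4 < 5 ⇒ left

5; left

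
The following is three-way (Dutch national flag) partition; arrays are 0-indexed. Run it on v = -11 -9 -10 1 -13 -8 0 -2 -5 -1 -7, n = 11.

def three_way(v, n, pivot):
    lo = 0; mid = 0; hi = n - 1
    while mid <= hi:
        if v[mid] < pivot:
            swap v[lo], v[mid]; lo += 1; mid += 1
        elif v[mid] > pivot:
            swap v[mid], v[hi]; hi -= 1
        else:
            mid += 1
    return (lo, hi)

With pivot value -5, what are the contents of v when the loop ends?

-11 -9 -10 -7 -13 -8 -5 -2 -1 0 1

lo=0 mid=0 hi=10
-11<-5: swap(0,0), lo=1 mid=1 ⇒ -11 -9 -10 1 -13 -8 0 -2 -5 -1 -7
-9<-5: swap(1,1), lo=2 mid=2 ⇒ -11 -9 -10 1 -13 -8 0 -2 -5 -1 -7
-10<-5: swap(2,2), lo=3 mid=3 ⇒ -11 -9 -10 1 -13 -8 0 -2 -5 -1 -7
1>-5: swap(3,10), hi=9 ⇒ -11 -9 -10 -7 -13 -8 0 -2 -5 -1 1
-7<-5: swap(3,3), lo=4 mid=4 ⇒ -11 -9 -10 -7 -13 -8 0 -2 -5 -1 1
-13<-5: swap(4,4), lo=5 mid=5 ⇒ -11 -9 -10 -7 -13 -8 0 -2 -5 -1 1
-8<-5: swap(5,5), lo=6 mid=6 ⇒ -11 -9 -10 -7 -13 -8 0 -2 -5 -1 1
0>-5: swap(6,9), hi=8 ⇒ -11 -9 -10 -7 -13 -8 -1 -2 -5 0 1
-1>-5: swap(6,8), hi=7 ⇒ -11 -9 -10 -7 -13 -8 -5 -2 -1 0 1
-5=-5: mid=7
-2>-5: swap(7,7), hi=6 ⇒ -11 -9 -10 -7 -13 -8 -5 -2 -1 0 1
done. lo=6 hi=6; v=-11 -9 -10 -7 -13 -8 -5 -2 -1 0 1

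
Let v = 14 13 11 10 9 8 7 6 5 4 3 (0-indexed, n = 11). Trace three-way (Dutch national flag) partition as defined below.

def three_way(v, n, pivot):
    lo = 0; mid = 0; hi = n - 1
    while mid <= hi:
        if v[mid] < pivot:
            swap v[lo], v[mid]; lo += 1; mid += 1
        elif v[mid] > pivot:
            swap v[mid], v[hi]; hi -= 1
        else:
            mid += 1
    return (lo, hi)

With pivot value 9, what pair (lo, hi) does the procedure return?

lo=0 mid=0 hi=10
14>9: swap(0,10), hi=9 ⇒ 3 13 11 10 9 8 7 6 5 4 14
3<9: swap(0,0), lo=1 mid=1 ⇒ 3 13 11 10 9 8 7 6 5 4 14
13>9: swap(1,9), hi=8 ⇒ 3 4 11 10 9 8 7 6 5 13 14
4<9: swap(1,1), lo=2 mid=2 ⇒ 3 4 11 10 9 8 7 6 5 13 14
11>9: swap(2,8), hi=7 ⇒ 3 4 5 10 9 8 7 6 11 13 14
5<9: swap(2,2), lo=3 mid=3 ⇒ 3 4 5 10 9 8 7 6 11 13 14
10>9: swap(3,7), hi=6 ⇒ 3 4 5 6 9 8 7 10 11 13 14
6<9: swap(3,3), lo=4 mid=4 ⇒ 3 4 5 6 9 8 7 10 11 13 14
9=9: mid=5
8<9: swap(4,5), lo=5 mid=6 ⇒ 3 4 5 6 8 9 7 10 11 13 14
7<9: swap(5,6), lo=6 mid=7 ⇒ 3 4 5 6 8 7 9 10 11 13 14
done. lo=6 hi=6; v=3 4 5 6 8 7 9 10 11 13 14

(6, 6)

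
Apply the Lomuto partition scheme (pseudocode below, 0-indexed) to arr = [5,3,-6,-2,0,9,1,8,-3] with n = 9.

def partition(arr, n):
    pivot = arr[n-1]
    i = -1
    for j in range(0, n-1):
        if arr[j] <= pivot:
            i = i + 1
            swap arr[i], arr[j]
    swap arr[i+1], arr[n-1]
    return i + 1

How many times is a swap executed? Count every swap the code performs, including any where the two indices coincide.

pivot=-3, i=-1
j=0: 5>-3, skip
j=1: 3>-3, skip
j=2: -6≤-3, i=0, swap(0,2) ⇒ [-6,3,5,-2,0,9,1,8,-3]
j=3: -2>-3, skip
j=4: 0>-3, skip
j=5: 9>-3, skip
j=6: 1>-3, skip
j=7: 8>-3, skip
swap(1,8) ⇒ [-6,-3,5,-2,0,9,1,8,3]; return 1

2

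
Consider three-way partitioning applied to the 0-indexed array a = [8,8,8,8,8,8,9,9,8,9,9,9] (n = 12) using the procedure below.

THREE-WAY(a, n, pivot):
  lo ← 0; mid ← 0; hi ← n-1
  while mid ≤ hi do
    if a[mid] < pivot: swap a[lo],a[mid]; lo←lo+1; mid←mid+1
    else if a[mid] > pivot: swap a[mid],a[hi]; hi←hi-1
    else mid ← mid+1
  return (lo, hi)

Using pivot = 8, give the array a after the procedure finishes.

pivot = 8; lo=0, mid=0, hi=11
a[mid]=8=8: mid=1
a[mid]=8=8: mid=2
a[mid]=8=8: mid=3
a[mid]=8=8: mid=4
a[mid]=8=8: mid=5
a[mid]=8=8: mid=6
a[mid]=9>8: swap a[6],a[11]; hi=10 → [8,8,8,8,8,8,9,9,8,9,9,9]
a[mid]=9>8: swap a[6],a[10]; hi=9 → [8,8,8,8,8,8,9,9,8,9,9,9]
a[mid]=9>8: swap a[6],a[9]; hi=8 → [8,8,8,8,8,8,9,9,8,9,9,9]
a[mid]=9>8: swap a[6],a[8]; hi=7 → [8,8,8,8,8,8,8,9,9,9,9,9]
a[mid]=8=8: mid=7
a[mid]=9>8: swap a[7],a[7]; hi=6 → [8,8,8,8,8,8,8,9,9,9,9,9]
end: lo=0, hi=6; a = [8,8,8,8,8,8,8,9,9,9,9,9]

[8,8,8,8,8,8,8,9,9,9,9,9]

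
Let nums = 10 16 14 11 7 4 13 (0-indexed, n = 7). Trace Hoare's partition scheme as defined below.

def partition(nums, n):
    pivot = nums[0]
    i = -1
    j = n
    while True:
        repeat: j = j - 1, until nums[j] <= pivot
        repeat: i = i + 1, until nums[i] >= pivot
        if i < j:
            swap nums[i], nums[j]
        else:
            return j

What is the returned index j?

1

pivot = nums[0] = 10; i = -1, j = 7
j→5 (nums[5]=4≤10), i→0 (nums[0]=10≥10); i<j, swap → 4 16 14 11 7 10 13
j→4 (nums[4]=7≤10), i→1 (nums[1]=16≥10); i<j, swap → 4 7 14 11 16 10 13
j→1, i→2; i≥j, return j=1. nums = 4 7 14 11 16 10 13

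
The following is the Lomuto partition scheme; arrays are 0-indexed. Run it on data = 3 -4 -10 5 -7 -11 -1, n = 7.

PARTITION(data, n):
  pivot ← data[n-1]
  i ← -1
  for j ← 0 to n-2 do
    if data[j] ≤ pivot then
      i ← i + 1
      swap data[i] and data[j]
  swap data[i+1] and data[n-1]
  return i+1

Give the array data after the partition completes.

-4 -10 -7 -11 -1 5 3

pivot = data[6] = -1; i = -1
j=0: data[0]=3 > -1 → no swap
j=1: data[1]=-4 ≤ -1 → i=0, swap data[0],data[1] → -4 3 -10 5 -7 -11 -1
j=2: data[2]=-10 ≤ -1 → i=1, swap data[1],data[2] → -4 -10 3 5 -7 -11 -1
j=3: data[3]=5 > -1 → no swap
j=4: data[4]=-7 ≤ -1 → i=2, swap data[2],data[4] → -4 -10 -7 5 3 -11 -1
j=5: data[5]=-11 ≤ -1 → i=3, swap data[3],data[5] → -4 -10 -7 -11 3 5 -1
final swap data[4],data[6] → -4 -10 -7 -11 -1 5 3; return 4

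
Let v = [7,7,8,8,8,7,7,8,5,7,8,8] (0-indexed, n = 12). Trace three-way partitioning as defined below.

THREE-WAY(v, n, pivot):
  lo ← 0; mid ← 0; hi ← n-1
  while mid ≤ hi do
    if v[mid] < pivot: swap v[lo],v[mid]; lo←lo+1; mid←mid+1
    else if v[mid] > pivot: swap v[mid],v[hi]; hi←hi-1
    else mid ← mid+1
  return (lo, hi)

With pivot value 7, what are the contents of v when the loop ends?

pivot = 7; lo=0, mid=0, hi=11
v[mid]=7=7: mid=1
v[mid]=7=7: mid=2
v[mid]=8>7: swap v[2],v[11]; hi=10 → [7,7,8,8,8,7,7,8,5,7,8,8]
v[mid]=8>7: swap v[2],v[10]; hi=9 → [7,7,8,8,8,7,7,8,5,7,8,8]
v[mid]=8>7: swap v[2],v[9]; hi=8 → [7,7,7,8,8,7,7,8,5,8,8,8]
v[mid]=7=7: mid=3
v[mid]=8>7: swap v[3],v[8]; hi=7 → [7,7,7,5,8,7,7,8,8,8,8,8]
v[mid]=5<7: swap v[0],v[3]; lo=1,mid=4 → [5,7,7,7,8,7,7,8,8,8,8,8]
v[mid]=8>7: swap v[4],v[7]; hi=6 → [5,7,7,7,8,7,7,8,8,8,8,8]
v[mid]=8>7: swap v[4],v[6]; hi=5 → [5,7,7,7,7,7,8,8,8,8,8,8]
v[mid]=7=7: mid=5
v[mid]=7=7: mid=6
end: lo=1, hi=5; v = [5,7,7,7,7,7,8,8,8,8,8,8]

[5,7,7,7,7,7,8,8,8,8,8,8]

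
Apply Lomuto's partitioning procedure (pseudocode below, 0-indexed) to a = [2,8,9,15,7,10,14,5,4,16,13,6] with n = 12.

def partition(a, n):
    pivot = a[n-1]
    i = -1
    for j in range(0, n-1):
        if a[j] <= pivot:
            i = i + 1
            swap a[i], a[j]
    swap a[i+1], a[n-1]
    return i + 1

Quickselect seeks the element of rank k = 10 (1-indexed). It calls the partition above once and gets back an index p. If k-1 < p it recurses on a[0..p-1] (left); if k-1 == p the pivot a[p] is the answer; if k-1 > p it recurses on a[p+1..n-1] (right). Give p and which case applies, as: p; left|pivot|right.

pivot = a[11] = 6; i = -1
j=0: a[0]=2 ≤ 6 → i=0, swap a[0],a[0] (no change) → [2,8,9,15,7,10,14,5,4,16,13,6]
j=1: a[1]=8 > 6 → no swap
j=2: a[2]=9 > 6 → no swap
j=3: a[3]=15 > 6 → no swap
j=4: a[4]=7 > 6 → no swap
j=5: a[5]=10 > 6 → no swap
j=6: a[6]=14 > 6 → no swap
j=7: a[7]=5 ≤ 6 → i=1, swap a[1],a[7] → [2,5,9,15,7,10,14,8,4,16,13,6]
j=8: a[8]=4 ≤ 6 → i=2, swap a[2],a[8] → [2,5,4,15,7,10,14,8,9,16,13,6]
j=9: a[9]=16 > 6 → no swap
j=10: a[10]=13 > 6 → no swap
final swap a[3],a[11] → [2,5,4,6,7,10,14,8,9,16,13,15]; return 3
p = 3; k-1 = 9 > 3 ⇒ right

3; right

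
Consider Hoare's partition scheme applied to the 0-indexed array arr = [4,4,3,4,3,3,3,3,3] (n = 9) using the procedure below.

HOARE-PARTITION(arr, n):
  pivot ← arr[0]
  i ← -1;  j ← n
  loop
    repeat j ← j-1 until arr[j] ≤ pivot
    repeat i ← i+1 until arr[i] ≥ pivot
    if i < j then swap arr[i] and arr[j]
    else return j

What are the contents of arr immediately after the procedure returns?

[3,3,3,3,3,3,4,4,4]

pivot=4
j stops at 8 (3), i stops at 0 (4); swap ⇒ [3,4,3,4,3,3,3,3,4]
j stops at 7 (3), i stops at 1 (4); swap ⇒ [3,3,3,4,3,3,3,4,4]
j stops at 6 (3), i stops at 3 (4); swap ⇒ [3,3,3,3,3,3,4,4,4]
j stops at 5, i stops at 6; i≥j ⇒ return 5. arr=[3,3,3,3,3,3,4,4,4]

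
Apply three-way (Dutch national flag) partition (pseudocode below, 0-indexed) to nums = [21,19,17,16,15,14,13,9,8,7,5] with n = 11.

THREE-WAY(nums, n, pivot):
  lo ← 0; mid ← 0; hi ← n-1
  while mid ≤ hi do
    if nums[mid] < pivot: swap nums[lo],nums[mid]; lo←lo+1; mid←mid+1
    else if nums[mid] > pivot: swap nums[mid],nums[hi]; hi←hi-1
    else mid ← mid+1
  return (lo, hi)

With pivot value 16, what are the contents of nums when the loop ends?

[5,7,8,15,14,13,9,16,17,19,21]

pivot = 16; lo=0, mid=0, hi=10
nums[mid]=21>16: swap nums[0],nums[10]; hi=9 → [5,19,17,16,15,14,13,9,8,7,21]
nums[mid]=5<16: swap nums[0],nums[0]; lo=1,mid=1 → [5,19,17,16,15,14,13,9,8,7,21]
nums[mid]=19>16: swap nums[1],nums[9]; hi=8 → [5,7,17,16,15,14,13,9,8,19,21]
nums[mid]=7<16: swap nums[1],nums[1]; lo=2,mid=2 → [5,7,17,16,15,14,13,9,8,19,21]
nums[mid]=17>16: swap nums[2],nums[8]; hi=7 → [5,7,8,16,15,14,13,9,17,19,21]
nums[mid]=8<16: swap nums[2],nums[2]; lo=3,mid=3 → [5,7,8,16,15,14,13,9,17,19,21]
nums[mid]=16=16: mid=4
nums[mid]=15<16: swap nums[3],nums[4]; lo=4,mid=5 → [5,7,8,15,16,14,13,9,17,19,21]
nums[mid]=14<16: swap nums[4],nums[5]; lo=5,mid=6 → [5,7,8,15,14,16,13,9,17,19,21]
nums[mid]=13<16: swap nums[5],nums[6]; lo=6,mid=7 → [5,7,8,15,14,13,16,9,17,19,21]
nums[mid]=9<16: swap nums[6],nums[7]; lo=7,mid=8 → [5,7,8,15,14,13,9,16,17,19,21]
end: lo=7, hi=7; nums = [5,7,8,15,14,13,9,16,17,19,21]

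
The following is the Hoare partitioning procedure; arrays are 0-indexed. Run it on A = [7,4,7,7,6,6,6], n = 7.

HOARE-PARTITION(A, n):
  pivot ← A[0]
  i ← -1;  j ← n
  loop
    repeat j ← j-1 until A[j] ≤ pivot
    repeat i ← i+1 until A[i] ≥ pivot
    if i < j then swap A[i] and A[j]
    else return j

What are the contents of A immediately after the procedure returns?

pivot=7
j stops at 6 (6), i stops at 0 (7); swap ⇒ [6,4,7,7,6,6,7]
j stops at 5 (6), i stops at 2 (7); swap ⇒ [6,4,6,7,6,7,7]
j stops at 4 (6), i stops at 3 (7); swap ⇒ [6,4,6,6,7,7,7]
j stops at 3, i stops at 4; i≥j ⇒ return 3. A=[6,4,6,6,7,7,7]

[6,4,6,6,7,7,7]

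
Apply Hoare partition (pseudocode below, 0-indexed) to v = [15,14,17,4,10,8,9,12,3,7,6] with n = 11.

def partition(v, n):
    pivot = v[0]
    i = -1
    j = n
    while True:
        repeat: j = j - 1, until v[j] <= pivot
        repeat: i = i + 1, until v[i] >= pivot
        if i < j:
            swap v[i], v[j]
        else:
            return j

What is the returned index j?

pivot=15
j stops at 10 (6), i stops at 0 (15); swap ⇒ [6,14,17,4,10,8,9,12,3,7,15]
j stops at 9 (7), i stops at 2 (17); swap ⇒ [6,14,7,4,10,8,9,12,3,17,15]
j stops at 8, i stops at 9; i≥j ⇒ return 8. v=[6,14,7,4,10,8,9,12,3,17,15]

8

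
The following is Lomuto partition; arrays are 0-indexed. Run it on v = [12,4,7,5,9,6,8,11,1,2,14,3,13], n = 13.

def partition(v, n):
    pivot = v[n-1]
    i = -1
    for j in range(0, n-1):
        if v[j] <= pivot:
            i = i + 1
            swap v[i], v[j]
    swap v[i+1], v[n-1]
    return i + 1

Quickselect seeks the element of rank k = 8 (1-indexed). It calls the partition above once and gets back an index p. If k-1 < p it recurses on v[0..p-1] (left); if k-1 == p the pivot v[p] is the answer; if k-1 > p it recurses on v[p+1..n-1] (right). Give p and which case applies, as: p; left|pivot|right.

11; left

pivot = v[12] = 13; i = -1
j=0: v[0]=12 ≤ 13 → i=0, swap v[0],v[0] (no change) → [12,4,7,5,9,6,8,11,1,2,14,3,13]
j=1: v[1]=4 ≤ 13 → i=1, swap v[1],v[1] (no change) → [12,4,7,5,9,6,8,11,1,2,14,3,13]
j=2: v[2]=7 ≤ 13 → i=2, swap v[2],v[2] (no change) → [12,4,7,5,9,6,8,11,1,2,14,3,13]
j=3: v[3]=5 ≤ 13 → i=3, swap v[3],v[3] (no change) → [12,4,7,5,9,6,8,11,1,2,14,3,13]
j=4: v[4]=9 ≤ 13 → i=4, swap v[4],v[4] (no change) → [12,4,7,5,9,6,8,11,1,2,14,3,13]
j=5: v[5]=6 ≤ 13 → i=5, swap v[5],v[5] (no change) → [12,4,7,5,9,6,8,11,1,2,14,3,13]
j=6: v[6]=8 ≤ 13 → i=6, swap v[6],v[6] (no change) → [12,4,7,5,9,6,8,11,1,2,14,3,13]
j=7: v[7]=11 ≤ 13 → i=7, swap v[7],v[7] (no change) → [12,4,7,5,9,6,8,11,1,2,14,3,13]
j=8: v[8]=1 ≤ 13 → i=8, swap v[8],v[8] (no change) → [12,4,7,5,9,6,8,11,1,2,14,3,13]
j=9: v[9]=2 ≤ 13 → i=9, swap v[9],v[9] (no change) → [12,4,7,5,9,6,8,11,1,2,14,3,13]
j=10: v[10]=14 > 13 → no swap
j=11: v[11]=3 ≤ 13 → i=10, swap v[10],v[11] → [12,4,7,5,9,6,8,11,1,2,3,14,13]
final swap v[11],v[12] → [12,4,7,5,9,6,8,11,1,2,3,13,14]; return 11
p = 11; k-1 = 7 < 11 ⇒ left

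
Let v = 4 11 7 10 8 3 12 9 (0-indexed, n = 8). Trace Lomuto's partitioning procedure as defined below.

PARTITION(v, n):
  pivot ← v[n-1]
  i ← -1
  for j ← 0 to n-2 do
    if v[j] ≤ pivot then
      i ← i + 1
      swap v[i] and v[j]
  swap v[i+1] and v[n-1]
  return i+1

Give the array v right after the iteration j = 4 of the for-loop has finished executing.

pivot = v[7] = 9; i = -1
j=0: v[0]=4 ≤ 9 → i=0, swap v[0],v[0] (no change) → 4 11 7 10 8 3 12 9
j=1: v[1]=11 > 9 → no swap
j=2: v[2]=7 ≤ 9 → i=1, swap v[1],v[2] → 4 7 11 10 8 3 12 9
j=3: v[3]=10 > 9 → no swap
j=4: v[4]=8 ≤ 9 → i=2, swap v[2],v[4] → 4 7 8 10 11 3 12 9
(after j=4) v = 4 7 8 10 11 3 12 9

4 7 8 10 11 3 12 9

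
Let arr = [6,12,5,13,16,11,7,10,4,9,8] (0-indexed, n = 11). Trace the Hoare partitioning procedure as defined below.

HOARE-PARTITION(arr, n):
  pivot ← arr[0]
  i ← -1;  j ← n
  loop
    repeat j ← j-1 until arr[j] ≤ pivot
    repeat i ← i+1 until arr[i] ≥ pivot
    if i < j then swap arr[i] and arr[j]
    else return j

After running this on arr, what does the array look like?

pivot=6
j stops at 8 (4), i stops at 0 (6); swap ⇒ [4,12,5,13,16,11,7,10,6,9,8]
j stops at 2 (5), i stops at 1 (12); swap ⇒ [4,5,12,13,16,11,7,10,6,9,8]
j stops at 1, i stops at 2; i≥j ⇒ return 1. arr=[4,5,12,13,16,11,7,10,6,9,8]

[4,5,12,13,16,11,7,10,6,9,8]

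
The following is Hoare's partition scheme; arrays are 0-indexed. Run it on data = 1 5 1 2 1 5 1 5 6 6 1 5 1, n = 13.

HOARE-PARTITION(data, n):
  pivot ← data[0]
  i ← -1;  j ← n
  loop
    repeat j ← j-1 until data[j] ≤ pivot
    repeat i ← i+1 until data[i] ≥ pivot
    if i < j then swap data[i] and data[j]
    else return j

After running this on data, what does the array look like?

1 1 1 1 2 5 1 5 6 6 5 5 1

pivot = data[0] = 1; i = -1, j = 13
j→12 (data[12]=1≤1), i→0 (data[0]=1≥1); i<j, swap → 1 5 1 2 1 5 1 5 6 6 1 5 1
j→10 (data[10]=1≤1), i→1 (data[1]=5≥1); i<j, swap → 1 1 1 2 1 5 1 5 6 6 5 5 1
j→6 (data[6]=1≤1), i→2 (data[2]=1≥1); i<j, swap → 1 1 1 2 1 5 1 5 6 6 5 5 1
j→4 (data[4]=1≤1), i→3 (data[3]=2≥1); i<j, swap → 1 1 1 1 2 5 1 5 6 6 5 5 1
j→3, i→4; i≥j, return j=3. data = 1 1 1 1 2 5 1 5 6 6 5 5 1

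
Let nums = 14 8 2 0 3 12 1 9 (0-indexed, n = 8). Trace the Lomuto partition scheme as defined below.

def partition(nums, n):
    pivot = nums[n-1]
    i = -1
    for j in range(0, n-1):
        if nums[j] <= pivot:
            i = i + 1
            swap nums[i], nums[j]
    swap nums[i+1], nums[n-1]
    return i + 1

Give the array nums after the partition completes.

8 2 0 3 1 9 14 12

pivot=9, i=-1
j=0: 14>9, skip
j=1: 8≤9, i=0, swap(0,1) ⇒ 8 14 2 0 3 12 1 9
j=2: 2≤9, i=1, swap(1,2) ⇒ 8 2 14 0 3 12 1 9
j=3: 0≤9, i=2, swap(2,3) ⇒ 8 2 0 14 3 12 1 9
j=4: 3≤9, i=3, swap(3,4) ⇒ 8 2 0 3 14 12 1 9
j=5: 12>9, skip
j=6: 1≤9, i=4, swap(4,6) ⇒ 8 2 0 3 1 12 14 9
swap(5,7) ⇒ 8 2 0 3 1 9 14 12; return 5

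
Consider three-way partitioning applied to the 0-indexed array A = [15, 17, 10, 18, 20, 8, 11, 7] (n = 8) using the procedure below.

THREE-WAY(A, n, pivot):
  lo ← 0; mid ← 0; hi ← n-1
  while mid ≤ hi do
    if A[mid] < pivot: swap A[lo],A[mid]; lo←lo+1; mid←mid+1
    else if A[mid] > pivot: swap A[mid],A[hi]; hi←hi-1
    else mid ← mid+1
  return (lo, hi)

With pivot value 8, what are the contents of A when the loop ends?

lo=0 mid=0 hi=7
15>8: swap(0,7), hi=6 ⇒ [7, 17, 10, 18, 20, 8, 11, 15]
7<8: swap(0,0), lo=1 mid=1 ⇒ [7, 17, 10, 18, 20, 8, 11, 15]
17>8: swap(1,6), hi=5 ⇒ [7, 11, 10, 18, 20, 8, 17, 15]
11>8: swap(1,5), hi=4 ⇒ [7, 8, 10, 18, 20, 11, 17, 15]
8=8: mid=2
10>8: swap(2,4), hi=3 ⇒ [7, 8, 20, 18, 10, 11, 17, 15]
20>8: swap(2,3), hi=2 ⇒ [7, 8, 18, 20, 10, 11, 17, 15]
18>8: swap(2,2), hi=1 ⇒ [7, 8, 18, 20, 10, 11, 17, 15]
done. lo=1 hi=1; A=[7, 8, 18, 20, 10, 11, 17, 15]

[7, 8, 18, 20, 10, 11, 17, 15]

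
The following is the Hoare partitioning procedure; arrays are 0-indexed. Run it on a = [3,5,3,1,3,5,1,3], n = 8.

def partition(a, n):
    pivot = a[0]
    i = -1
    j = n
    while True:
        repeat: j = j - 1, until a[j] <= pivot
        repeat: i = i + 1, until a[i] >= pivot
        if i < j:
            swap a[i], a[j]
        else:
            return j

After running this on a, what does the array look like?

[3,1,3,1,3,5,5,3]

pivot=3
j stops at 7 (3), i stops at 0 (3); swap ⇒ [3,5,3,1,3,5,1,3]
j stops at 6 (1), i stops at 1 (5); swap ⇒ [3,1,3,1,3,5,5,3]
j stops at 4 (3), i stops at 2 (3); swap ⇒ [3,1,3,1,3,5,5,3]
j stops at 3, i stops at 4; i≥j ⇒ return 3. a=[3,1,3,1,3,5,5,3]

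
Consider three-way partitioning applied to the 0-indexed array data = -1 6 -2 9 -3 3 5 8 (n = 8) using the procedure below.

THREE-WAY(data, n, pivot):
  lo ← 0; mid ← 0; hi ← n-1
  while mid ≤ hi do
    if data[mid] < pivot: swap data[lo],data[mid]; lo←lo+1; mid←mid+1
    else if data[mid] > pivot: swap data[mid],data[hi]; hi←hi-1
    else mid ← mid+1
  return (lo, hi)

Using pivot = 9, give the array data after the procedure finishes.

-1 6 -2 -3 3 5 8 9

pivot = 9; lo=0, mid=0, hi=7
data[mid]=-1<9: swap data[0],data[0]; lo=1,mid=1 → -1 6 -2 9 -3 3 5 8
data[mid]=6<9: swap data[1],data[1]; lo=2,mid=2 → -1 6 -2 9 -3 3 5 8
data[mid]=-2<9: swap data[2],data[2]; lo=3,mid=3 → -1 6 -2 9 -3 3 5 8
data[mid]=9=9: mid=4
data[mid]=-3<9: swap data[3],data[4]; lo=4,mid=5 → -1 6 -2 -3 9 3 5 8
data[mid]=3<9: swap data[4],data[5]; lo=5,mid=6 → -1 6 -2 -3 3 9 5 8
data[mid]=5<9: swap data[5],data[6]; lo=6,mid=7 → -1 6 -2 -3 3 5 9 8
data[mid]=8<9: swap data[6],data[7]; lo=7,mid=8 → -1 6 -2 -3 3 5 8 9
end: lo=7, hi=7; data = -1 6 -2 -3 3 5 8 9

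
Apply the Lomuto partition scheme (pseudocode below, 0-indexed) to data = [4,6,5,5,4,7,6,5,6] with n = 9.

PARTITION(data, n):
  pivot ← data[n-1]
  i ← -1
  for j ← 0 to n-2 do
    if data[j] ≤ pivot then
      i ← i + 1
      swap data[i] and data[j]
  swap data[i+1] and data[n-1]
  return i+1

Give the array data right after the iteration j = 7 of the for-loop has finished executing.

[4,6,5,5,4,6,5,7,6]

pivot = data[8] = 6; i = -1
j=0: data[0]=4 ≤ 6 → i=0, swap data[0],data[0] (no change) → [4,6,5,5,4,7,6,5,6]
j=1: data[1]=6 ≤ 6 → i=1, swap data[1],data[1] (no change) → [4,6,5,5,4,7,6,5,6]
j=2: data[2]=5 ≤ 6 → i=2, swap data[2],data[2] (no change) → [4,6,5,5,4,7,6,5,6]
j=3: data[3]=5 ≤ 6 → i=3, swap data[3],data[3] (no change) → [4,6,5,5,4,7,6,5,6]
j=4: data[4]=4 ≤ 6 → i=4, swap data[4],data[4] (no change) → [4,6,5,5,4,7,6,5,6]
j=5: data[5]=7 > 6 → no swap
j=6: data[6]=6 ≤ 6 → i=5, swap data[5],data[6] → [4,6,5,5,4,6,7,5,6]
j=7: data[7]=5 ≤ 6 → i=6, swap data[6],data[7] → [4,6,5,5,4,6,5,7,6]
(after j=7) data = [4,6,5,5,4,6,5,7,6]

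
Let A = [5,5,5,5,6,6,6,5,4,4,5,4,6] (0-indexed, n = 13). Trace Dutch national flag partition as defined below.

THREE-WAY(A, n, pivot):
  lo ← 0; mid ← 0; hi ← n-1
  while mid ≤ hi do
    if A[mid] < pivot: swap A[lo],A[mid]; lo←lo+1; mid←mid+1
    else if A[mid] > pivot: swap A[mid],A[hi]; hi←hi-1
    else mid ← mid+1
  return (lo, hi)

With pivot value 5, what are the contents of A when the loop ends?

[4,4,4,5,5,5,5,5,5,6,6,6,6]

pivot = 5; lo=0, mid=0, hi=12
A[mid]=5=5: mid=1
A[mid]=5=5: mid=2
A[mid]=5=5: mid=3
A[mid]=5=5: mid=4
A[mid]=6>5: swap A[4],A[12]; hi=11 → [5,5,5,5,6,6,6,5,4,4,5,4,6]
A[mid]=6>5: swap A[4],A[11]; hi=10 → [5,5,5,5,4,6,6,5,4,4,5,6,6]
A[mid]=4<5: swap A[0],A[4]; lo=1,mid=5 → [4,5,5,5,5,6,6,5,4,4,5,6,6]
A[mid]=6>5: swap A[5],A[10]; hi=9 → [4,5,5,5,5,5,6,5,4,4,6,6,6]
A[mid]=5=5: mid=6
A[mid]=6>5: swap A[6],A[9]; hi=8 → [4,5,5,5,5,5,4,5,4,6,6,6,6]
A[mid]=4<5: swap A[1],A[6]; lo=2,mid=7 → [4,4,5,5,5,5,5,5,4,6,6,6,6]
A[mid]=5=5: mid=8
A[mid]=4<5: swap A[2],A[8]; lo=3,mid=9 → [4,4,4,5,5,5,5,5,5,6,6,6,6]
end: lo=3, hi=8; A = [4,4,4,5,5,5,5,5,5,6,6,6,6]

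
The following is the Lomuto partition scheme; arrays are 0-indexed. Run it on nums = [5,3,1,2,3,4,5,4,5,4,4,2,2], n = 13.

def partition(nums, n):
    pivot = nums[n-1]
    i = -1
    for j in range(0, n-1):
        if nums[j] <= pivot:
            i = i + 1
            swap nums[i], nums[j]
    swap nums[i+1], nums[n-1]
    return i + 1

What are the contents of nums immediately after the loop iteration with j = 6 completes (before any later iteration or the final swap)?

[1,2,5,3,3,4,5,4,5,4,4,2,2]

pivot=2, i=-1
j=0: 5>2, skip
j=1: 3>2, skip
j=2: 1≤2, i=0, swap(0,2) ⇒ [1,3,5,2,3,4,5,4,5,4,4,2,2]
j=3: 2≤2, i=1, swap(1,3) ⇒ [1,2,5,3,3,4,5,4,5,4,4,2,2]
j=4: 3>2, skip
j=5: 4>2, skip
j=6: 5>2, skip
(after j=6) nums = [1,2,5,3,3,4,5,4,5,4,4,2,2]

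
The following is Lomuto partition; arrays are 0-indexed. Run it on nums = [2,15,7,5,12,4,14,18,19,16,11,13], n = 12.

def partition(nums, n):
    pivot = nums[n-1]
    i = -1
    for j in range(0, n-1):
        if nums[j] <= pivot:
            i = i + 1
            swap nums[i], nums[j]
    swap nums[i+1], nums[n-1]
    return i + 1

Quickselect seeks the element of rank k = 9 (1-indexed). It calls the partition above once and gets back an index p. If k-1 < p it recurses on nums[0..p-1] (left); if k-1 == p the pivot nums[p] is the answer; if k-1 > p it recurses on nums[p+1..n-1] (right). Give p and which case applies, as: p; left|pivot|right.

6; right

pivot=13, i=-1
j=0: 2≤13, i=0, swap(0,0) ⇒ [2,15,7,5,12,4,14,18,19,16,11,13]
j=1: 15>13, skip
j=2: 7≤13, i=1, swap(1,2) ⇒ [2,7,15,5,12,4,14,18,19,16,11,13]
j=3: 5≤13, i=2, swap(2,3) ⇒ [2,7,5,15,12,4,14,18,19,16,11,13]
j=4: 12≤13, i=3, swap(3,4) ⇒ [2,7,5,12,15,4,14,18,19,16,11,13]
j=5: 4≤13, i=4, swap(4,5) ⇒ [2,7,5,12,4,15,14,18,19,16,11,13]
j=6: 14>13, skip
j=7: 18>13, skip
j=8: 19>13, skip
j=9: 16>13, skip
j=10: 11≤13, i=5, swap(5,10) ⇒ [2,7,5,12,4,11,14,18,19,16,15,13]
swap(6,11) ⇒ [2,7,5,12,4,11,13,18,19,16,15,14]; return 6
p = 6; k-1 = 8 > 6 ⇒ right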